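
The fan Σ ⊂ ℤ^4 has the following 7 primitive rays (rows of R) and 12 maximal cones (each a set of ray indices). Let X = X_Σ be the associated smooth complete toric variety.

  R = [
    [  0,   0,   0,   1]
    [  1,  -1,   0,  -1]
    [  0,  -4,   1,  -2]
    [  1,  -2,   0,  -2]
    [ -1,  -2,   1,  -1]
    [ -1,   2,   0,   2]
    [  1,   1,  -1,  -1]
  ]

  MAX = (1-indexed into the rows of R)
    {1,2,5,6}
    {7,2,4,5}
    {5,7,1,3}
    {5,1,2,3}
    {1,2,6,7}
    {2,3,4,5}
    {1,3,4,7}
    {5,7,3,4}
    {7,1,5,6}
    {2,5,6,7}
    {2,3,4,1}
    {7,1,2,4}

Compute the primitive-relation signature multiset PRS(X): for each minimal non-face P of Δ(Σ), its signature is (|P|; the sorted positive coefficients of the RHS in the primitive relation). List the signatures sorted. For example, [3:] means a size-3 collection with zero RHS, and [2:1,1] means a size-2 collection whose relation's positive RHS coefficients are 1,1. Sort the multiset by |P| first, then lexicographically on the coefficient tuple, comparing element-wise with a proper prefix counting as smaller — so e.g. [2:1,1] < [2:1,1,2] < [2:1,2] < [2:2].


The 5 primitive collections of Σ (r=7, n=4):

  {4,6}:  v_{4} + v_{6} = 0  ⇒ sig = [2:]
  {3,6}:  v_{3} + v_{6} = v_{1} + v_{5}  ⇒ sig = [2:1,1]
  {1,4,5}:  v_{1} + v_{4} + v_{5} = v_{3}  ⇒ sig = [3:1]
  {2,3,7}:  v_{2} + v_{3} + v_{7} = 2·v_{4}  ⇒ sig = [3:2]
  {1,2,5,7}:  v_{1} + v_{2} + v_{5} + v_{7} = v_{4}  ⇒ sig = [4:1]

so the primitive-relation signature multiset is
    |P|=2: 2 collections, coeffs (), (1,1)
    |P|=3: 2 collections, coeffs (1), (2)
    |P|=4: 1 collection, coeffs (1)


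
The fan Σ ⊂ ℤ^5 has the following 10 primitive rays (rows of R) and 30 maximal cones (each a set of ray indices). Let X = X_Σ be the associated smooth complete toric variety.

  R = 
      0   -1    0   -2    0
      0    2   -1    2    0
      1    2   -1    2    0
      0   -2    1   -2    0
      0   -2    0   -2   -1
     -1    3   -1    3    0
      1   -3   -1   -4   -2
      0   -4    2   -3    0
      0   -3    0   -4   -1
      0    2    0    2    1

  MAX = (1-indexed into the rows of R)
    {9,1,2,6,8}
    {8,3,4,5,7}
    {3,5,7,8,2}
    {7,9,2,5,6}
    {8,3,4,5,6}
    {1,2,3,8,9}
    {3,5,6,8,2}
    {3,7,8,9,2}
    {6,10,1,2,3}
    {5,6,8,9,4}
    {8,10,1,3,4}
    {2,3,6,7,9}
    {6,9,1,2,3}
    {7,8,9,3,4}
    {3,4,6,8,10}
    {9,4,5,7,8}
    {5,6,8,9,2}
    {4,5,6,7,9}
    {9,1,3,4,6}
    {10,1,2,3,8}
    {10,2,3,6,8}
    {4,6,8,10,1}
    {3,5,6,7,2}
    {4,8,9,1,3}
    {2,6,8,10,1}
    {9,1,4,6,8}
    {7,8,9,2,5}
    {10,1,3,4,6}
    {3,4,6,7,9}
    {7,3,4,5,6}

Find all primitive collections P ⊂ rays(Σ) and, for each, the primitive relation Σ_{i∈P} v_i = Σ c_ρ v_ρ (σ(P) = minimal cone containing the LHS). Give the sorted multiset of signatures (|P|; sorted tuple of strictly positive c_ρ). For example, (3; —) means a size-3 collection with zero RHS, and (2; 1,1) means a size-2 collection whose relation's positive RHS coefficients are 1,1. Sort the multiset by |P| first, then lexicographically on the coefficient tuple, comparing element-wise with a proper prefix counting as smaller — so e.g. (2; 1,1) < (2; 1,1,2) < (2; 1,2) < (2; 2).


10 collections generate NE(X_Σ); each relation:

  P = {2,4}:  v_{2} + v_{4} = 0 — sig = (2; —)
  P = {5,10}:  v_{5} + v_{10} = 0 — sig = (2; —)
  P = {1,5}:  v_{1} + v_{5} = v_{9} — sig = (2; 1)
  P = {9,10}:  v_{9} + v_{10} = v_{1} — sig = (2; 1)
  P = {7,10}:  v_{7} + v_{10} = v_{3} + v_{9} — sig = (2; 1,1)
  P = {1,7}:  v_{1} + v_{7} = v_{3} + 2·v_{9} — sig = (2; 1,2)
  P = {3,5,9}:  v_{3} + v_{5} + v_{9} = v_{7} — sig = (3; 1)
  P = {6,7,8}:  v_{6} + v_{7} + v_{8} = 2·v_{5} — sig = (3; 2)
  P = {1,3,6,8}:  v_{1} + v_{3} + v_{6} + v_{8} = 0 — sig = (4; —)
  P = {3,6,8,9}:  v_{3} + v_{6} + v_{8} + v_{9} = v_{5} — sig = (4; 1)

Sorted signature multiset PRS(X):
{ (2; —) ×2,  (2; 1) ×2,  (2; 1,1),  (2; 1,2),  (3; 1),  (3; 2),  (4; —),  (4; 1) }


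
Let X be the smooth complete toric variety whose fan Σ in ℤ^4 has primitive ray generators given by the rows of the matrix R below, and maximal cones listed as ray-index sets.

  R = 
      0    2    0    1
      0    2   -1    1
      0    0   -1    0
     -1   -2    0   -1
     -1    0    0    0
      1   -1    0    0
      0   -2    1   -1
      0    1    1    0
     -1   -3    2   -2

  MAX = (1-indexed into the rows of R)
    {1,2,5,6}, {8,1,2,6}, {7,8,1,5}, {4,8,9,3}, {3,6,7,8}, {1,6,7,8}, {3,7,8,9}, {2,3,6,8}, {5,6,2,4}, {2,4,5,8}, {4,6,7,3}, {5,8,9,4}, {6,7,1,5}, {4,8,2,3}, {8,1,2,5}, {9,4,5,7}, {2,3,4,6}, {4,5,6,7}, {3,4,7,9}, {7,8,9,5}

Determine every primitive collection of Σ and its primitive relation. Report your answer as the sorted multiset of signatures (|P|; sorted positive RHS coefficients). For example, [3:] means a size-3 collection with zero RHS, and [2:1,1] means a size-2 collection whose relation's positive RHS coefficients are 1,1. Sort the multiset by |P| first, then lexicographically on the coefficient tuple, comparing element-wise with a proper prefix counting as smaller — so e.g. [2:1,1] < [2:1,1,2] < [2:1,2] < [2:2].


|primitive collections| = 10. Relations:

  P = {2,7}:  v_{2} + v_{7} = 0  ⟹  sig = [2:]
  P = {1,3}:  v_{1} + v_{3} = v_{2}  ⟹  sig = [2:1]
  P = {1,4}:  v_{1} + v_{4} = v_{5}  ⟹  sig = [2:1]
  P = {2,9}:  v_{2} + v_{9} = v_{4} + v_{8}  ⟹  sig = [2:1,1]
  P = {3,5}:  v_{3} + v_{5} = v_{2} + v_{4}  ⟹  sig = [2:1,1]
  P = {1,9}:  v_{1} + v_{9} = v_{5} + v_{7} + v_{8}  ⟹  sig = [2:1,1,1]
  P = {6,9}:  v_{6} + v_{9} = 2·v_{7}  ⟹  sig = [2:2]
  P = {4,6,8}:  v_{4} + v_{6} + v_{8} = v_{7}  ⟹  sig = [3:1]
  P = {4,7,8}:  v_{4} + v_{7} + v_{8} = v_{9}  ⟹  sig = [3:1]
  P = {5,6,8}:  v_{5} + v_{6} + v_{8} = v_{1} + v_{7}  ⟹  sig = [3:1,1]

so the primitive-relation signature multiset is
[[2:], [2:1], [2:1], [2:1,1], [2:1,1], [2:1,1,1], [2:2], [3:1], [3:1], [3:1,1]]


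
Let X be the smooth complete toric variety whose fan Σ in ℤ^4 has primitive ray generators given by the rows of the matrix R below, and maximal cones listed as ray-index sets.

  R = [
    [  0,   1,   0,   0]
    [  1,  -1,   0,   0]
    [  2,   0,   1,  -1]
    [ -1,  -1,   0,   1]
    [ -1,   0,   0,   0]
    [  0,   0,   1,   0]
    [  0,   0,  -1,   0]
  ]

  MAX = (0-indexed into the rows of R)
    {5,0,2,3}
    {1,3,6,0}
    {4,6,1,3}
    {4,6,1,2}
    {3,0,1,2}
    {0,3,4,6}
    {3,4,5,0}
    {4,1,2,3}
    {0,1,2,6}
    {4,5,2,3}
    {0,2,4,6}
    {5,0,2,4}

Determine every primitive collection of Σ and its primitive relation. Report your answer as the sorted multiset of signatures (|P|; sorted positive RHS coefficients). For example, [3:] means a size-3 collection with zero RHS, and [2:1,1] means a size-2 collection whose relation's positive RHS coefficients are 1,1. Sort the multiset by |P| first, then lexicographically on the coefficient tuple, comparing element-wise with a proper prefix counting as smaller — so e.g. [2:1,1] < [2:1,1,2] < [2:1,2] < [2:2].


5 minimal non-faces of Δ(Σ) (on 7 rays):

  P={5,6}:  v_{5} + v_{6} = 0  ⇒ sig = [2:]
  P={1,5}:  v_{1} + v_{5} = v_{2} + v_{3}  ⇒ sig = [2:1,1]
  P={0,1,4}:  v_{0} + v_{1} + v_{4} = 0  ⇒ sig = [3:]
  P={2,3,6}:  v_{2} + v_{3} + v_{6} = v_{1}  ⇒ sig = [3:1]
  P={0,2,3,4}:  v_{0} + v_{2} + v_{3} + v_{4} = v_{5}  ⇒ sig = [4:1]

Signatures (|P|; sorted positive RHS coefficients), sorted:
    |P|=2: 2 collections, coeffs (), (1,1)
    |P|=3: 2 collections, coeffs (), (1)
    |P|=4: 1 collection, coeffs (1)


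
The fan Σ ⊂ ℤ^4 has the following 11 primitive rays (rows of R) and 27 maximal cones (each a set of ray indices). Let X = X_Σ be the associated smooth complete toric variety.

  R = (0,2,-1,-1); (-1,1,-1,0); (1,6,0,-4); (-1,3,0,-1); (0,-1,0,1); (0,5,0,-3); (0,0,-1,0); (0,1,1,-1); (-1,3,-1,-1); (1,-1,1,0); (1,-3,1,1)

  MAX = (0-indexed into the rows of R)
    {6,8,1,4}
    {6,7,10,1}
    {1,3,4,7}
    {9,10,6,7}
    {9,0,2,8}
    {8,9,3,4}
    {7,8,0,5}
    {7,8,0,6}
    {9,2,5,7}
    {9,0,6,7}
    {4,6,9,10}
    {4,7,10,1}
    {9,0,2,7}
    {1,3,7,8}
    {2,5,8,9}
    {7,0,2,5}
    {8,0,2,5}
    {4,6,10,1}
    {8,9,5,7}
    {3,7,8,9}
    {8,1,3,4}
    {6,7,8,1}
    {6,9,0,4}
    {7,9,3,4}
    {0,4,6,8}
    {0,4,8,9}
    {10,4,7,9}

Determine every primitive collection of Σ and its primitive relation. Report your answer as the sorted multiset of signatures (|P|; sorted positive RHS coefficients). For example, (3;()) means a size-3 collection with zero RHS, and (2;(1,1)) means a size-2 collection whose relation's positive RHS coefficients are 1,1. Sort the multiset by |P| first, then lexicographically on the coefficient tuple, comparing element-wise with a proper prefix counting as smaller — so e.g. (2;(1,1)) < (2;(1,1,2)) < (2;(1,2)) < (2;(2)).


Σ has 24 primitive collections:

  • {1,9}:  v_{1} + v_{9} = 0  ⇒ sig = (2;())
  • {8,10}:  v_{8} + v_{10} = 0  ⇒ sig = (2;())
  • {3,6}:  v_{3} + v_{6} = v_{8}  ⇒ sig = (2;(1))
  • {0,1}:  v_{0} + v_{1} = v_{6} + v_{8}  ⇒ sig = (2;(1,1))
  • {0,10}:  v_{0} + v_{10} = v_{6} + v_{9}  ⇒ sig = (2;(1,1))
  • {1,2}:  v_{1} + v_{2} = v_{0} + v_{5}  ⇒ sig = (2;(1,1))
  • {3,10}:  v_{3} + v_{10} = v_{4} + v_{7}  ⇒ sig = (2;(1,1))
  • {1,5}:  v_{1} + v_{5} = v_{0} + v_{7} + v_{8}  ⇒ sig = (2;(1,1,1))
  • {5,10}:  v_{5} + v_{10} = v_{0} + v_{7} + v_{9}  ⇒ sig = (2;(1,1,1))
  • {2,6}:  v_{2} + v_{6} = 3·v_{0} + v_{7} + v_{9}  ⇒ sig = (2;(1,1,3))
  • {0,3}:  v_{0} + v_{3} = 2·v_{8} + v_{9}  ⇒ sig = (2;(1,2))
  • {5,6}:  v_{5} + v_{6} = 2·v_{0} + v_{7}  ⇒ sig = (2;(1,2))
  • {2,3}:  v_{2} + v_{3} = v_{5} + 2·v_{8} + 2·v_{9}  ⇒ sig = (2;(1,2,2))
  • {2,10}:  v_{2} + v_{10} = 2·v_{0} + v_{7} + 2·v_{9}  ⇒ sig = (2;(1,2,2))
  • {2,4}:  v_{2} + v_{4} = v_{0} + 2·v_{8} + 3·v_{9}  ⇒ sig = (2;(1,2,3))
  • {3,5}:  v_{3} + v_{5} = v_{7} + 3·v_{8} + 2·v_{9}  ⇒ sig = (2;(1,2,3))
  • {4,5}:  v_{4} + v_{5} = 2·v_{8} + 2·v_{9}  ⇒ sig = (2;(2,2))
  • {4,6,7}:  v_{4} + v_{6} + v_{7} = 0  ⇒ sig = (3;())
  • {0,5,9}:  v_{0} + v_{5} + v_{9} = v_{2}  ⇒ sig = (3;(1))
  • {4,7,8}:  v_{4} + v_{7} + v_{8} = v_{3}  ⇒ sig = (3;(1))
  • {6,8,9}:  v_{6} + v_{8} + v_{9} = v_{0}  ⇒ sig = (3;(1))
  • {0,4,7}:  v_{0} + v_{4} + v_{7} = v_{8} + v_{9}  ⇒ sig = (3;(1,1))
  • {2,7,8}:  v_{2} + v_{7} + v_{8} = 2·v_{5}  ⇒ sig = (3;(2))
  • {0,7,8,9}:  v_{0} + v_{7} + v_{8} + v_{9} = v_{5}  ⇒ sig = (4;(1))

Sorted signature multiset PRS(X):
    (2;())
    (2;())
    (2;(1))
    (2;(1,1))
    (2;(1,1))
    (2;(1,1))
    (2;(1,1))
    (2;(1,1,1))
    (2;(1,1,1))
    (2;(1,1,3))
    (2;(1,2))
    (2;(1,2))
    (2;(1,2,2))
    (2;(1,2,2))
    (2;(1,2,3))
    (2;(1,2,3))
    (2;(2,2))
    (3;())
    (3;(1))
    (3;(1))
    (3;(1))
    (3;(1,1))
    (3;(2))
    (4;(1))


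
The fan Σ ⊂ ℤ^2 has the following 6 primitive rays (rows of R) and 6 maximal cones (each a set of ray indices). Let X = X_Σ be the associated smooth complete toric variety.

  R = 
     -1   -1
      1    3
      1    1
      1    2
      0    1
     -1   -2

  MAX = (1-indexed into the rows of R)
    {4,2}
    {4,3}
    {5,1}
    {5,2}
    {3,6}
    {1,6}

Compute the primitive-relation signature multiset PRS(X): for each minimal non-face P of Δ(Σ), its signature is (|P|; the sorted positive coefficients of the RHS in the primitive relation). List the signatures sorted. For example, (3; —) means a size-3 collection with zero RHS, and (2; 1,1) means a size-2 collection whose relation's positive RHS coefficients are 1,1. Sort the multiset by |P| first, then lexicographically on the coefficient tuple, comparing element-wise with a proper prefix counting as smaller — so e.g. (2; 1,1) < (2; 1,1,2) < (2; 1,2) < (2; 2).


The 9 primitive collections of Σ (r=6, n=2):

  {1,3}:  v_{1} + v_{3} = 0  so sig = (2; —)
  {4,6}:  v_{4} + v_{6} = 0  so sig = (2; —)
  {1,4}:  v_{1} + v_{4} = v_{5}  so sig = (2; 1)
  {2,6}:  v_{2} + v_{6} = v_{5}  so sig = (2; 1)
  {3,5}:  v_{3} + v_{5} = v_{4}  so sig = (2; 1)
  {4,5}:  v_{4} + v_{5} = v_{2}  so sig = (2; 1)
  {5,6}:  v_{5} + v_{6} = v_{1}  so sig = (2; 1)
  {1,2}:  v_{1} + v_{2} = 2·v_{5}  so sig = (2; 2)
  {2,3}:  v_{2} + v_{3} = 2·v_{4}  so sig = (2; 2)

so the primitive-relation signature multiset is
{ (2; —) ×2,  (2; 1) ×5,  (2; 2) ×2 }


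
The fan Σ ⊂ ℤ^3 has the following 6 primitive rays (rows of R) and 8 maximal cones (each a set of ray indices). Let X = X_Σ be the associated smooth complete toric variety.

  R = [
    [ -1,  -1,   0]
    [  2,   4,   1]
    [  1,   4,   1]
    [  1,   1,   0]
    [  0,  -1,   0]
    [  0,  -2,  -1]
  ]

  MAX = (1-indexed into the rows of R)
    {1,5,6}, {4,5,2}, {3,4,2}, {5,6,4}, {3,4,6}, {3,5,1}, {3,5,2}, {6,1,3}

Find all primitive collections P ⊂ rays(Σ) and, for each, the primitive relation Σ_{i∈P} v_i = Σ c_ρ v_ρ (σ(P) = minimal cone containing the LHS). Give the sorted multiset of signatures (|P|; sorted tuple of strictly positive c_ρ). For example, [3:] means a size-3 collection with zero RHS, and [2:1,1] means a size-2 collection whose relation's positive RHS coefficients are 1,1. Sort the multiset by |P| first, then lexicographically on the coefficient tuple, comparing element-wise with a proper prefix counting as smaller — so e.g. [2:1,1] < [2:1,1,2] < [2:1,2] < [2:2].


The 5 primitive collections of Σ (r=6, n=3):

  {1,4}:  v_{1} + v_{4} = 0  →  sig = [2:]
  {1,2}:  v_{1} + v_{2} = v_{3} + v_{5}  →  sig = [2:1,1]
  {2,6}:  v_{2} + v_{6} = 2·v_{4}  →  sig = [2:2]
  {3,4,5}:  v_{3} + v_{4} + v_{5} = v_{2}  →  sig = [3:1]
  {3,5,6}:  v_{3} + v_{5} + v_{6} = v_{4}  →  sig = [3:1]

Sorted signature multiset PRS(X):
    [2:]
    [2:1,1]
    [2:2]
    [3:1]
    [3:1]


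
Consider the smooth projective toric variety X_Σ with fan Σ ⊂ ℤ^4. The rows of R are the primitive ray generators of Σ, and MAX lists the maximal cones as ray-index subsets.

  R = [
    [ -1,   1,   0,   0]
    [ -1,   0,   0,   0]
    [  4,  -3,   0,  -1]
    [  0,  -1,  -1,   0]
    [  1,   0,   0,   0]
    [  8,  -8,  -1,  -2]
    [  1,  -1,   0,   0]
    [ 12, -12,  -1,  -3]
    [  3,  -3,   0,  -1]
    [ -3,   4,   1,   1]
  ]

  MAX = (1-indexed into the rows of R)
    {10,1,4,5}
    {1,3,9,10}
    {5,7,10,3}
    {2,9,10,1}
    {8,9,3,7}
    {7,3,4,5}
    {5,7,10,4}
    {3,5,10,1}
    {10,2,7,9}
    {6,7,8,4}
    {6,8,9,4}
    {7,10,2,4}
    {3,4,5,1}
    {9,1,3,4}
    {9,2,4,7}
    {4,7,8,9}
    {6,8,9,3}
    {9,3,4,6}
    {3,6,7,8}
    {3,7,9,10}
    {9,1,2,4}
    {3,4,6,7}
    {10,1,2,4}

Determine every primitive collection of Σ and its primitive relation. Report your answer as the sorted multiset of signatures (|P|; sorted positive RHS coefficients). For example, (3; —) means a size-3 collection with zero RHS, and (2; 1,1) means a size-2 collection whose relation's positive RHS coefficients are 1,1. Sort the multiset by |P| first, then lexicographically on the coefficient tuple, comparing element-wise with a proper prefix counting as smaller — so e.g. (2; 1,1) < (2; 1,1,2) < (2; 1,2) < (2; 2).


Minimal non-faces — 17 found among 10 rays, 23 max cones:

  P={1,7}:  v_{1} + v_{7} = 0  so sig = (2; —)
  P={2,5}:  v_{2} + v_{5} = 0  so sig = (2; —)
  P={2,3}:  v_{2} + v_{3} = v_{9}  so sig = (2; 1)
  P={5,9}:  v_{5} + v_{9} = v_{3}  so sig = (2; 1)
  P={1,8}:  v_{1} + v_{8} = v_{6} + v_{9}  so sig = (2; 1,1)
  P={6,10}:  v_{6} + v_{10} = v_{3} + v_{7}  so sig = (2; 1,1)
  P={1,6}:  v_{1} + v_{6} = v_{3} + v_{4} + v_{9}  so sig = (2; 1,1,1)
  P={5,8}:  v_{5} + v_{8} = v_{3} + v_{6} + v_{7}  so sig = (2; 1,1,1)
  P={2,6}:  v_{2} + v_{6} = v_{4} + v_{7} + 2·v_{9}  so sig = (2; 1,1,2)
  P={5,6}:  v_{5} + v_{6} = 2·v_{3} + v_{4} + v_{7}  so sig = (2; 1,1,2)
  P={8,10}:  v_{8} + v_{10} = v_{3} + 2·v_{7} + v_{9}  so sig = (2; 1,1,2)
  P={2,8}:  v_{2} + v_{8} = v_{4} + 2·v_{7} + 3·v_{9}  so sig = (2; 1,2,3)
  P={4,9,10}:  v_{4} + v_{9} + v_{10} = 0  so sig = (3; —)
  P={3,4,10}:  v_{3} + v_{4} + v_{10} = v_{5}  so sig = (3; 1)
  P={6,7,9}:  v_{6} + v_{7} + v_{9} = v_{8}  so sig = (3; 1)
  P={3,4,8}:  v_{3} + v_{4} + v_{8} = 2·v_{6}  so sig = (3; 2)
  P={3,4,7,9}:  v_{3} + v_{4} + v_{7} + v_{9} = v_{6}  so sig = (4; 1)

Hence PRS(X_Σ) =
    |P|=2: 12 collections, coeffs (), (), (1), (1), (1,1), (1,1), (1,1,1), (1,1,1), (1,1,2), (1,1,2), (1,1,2), (1,2,3)
    |P|=3: 4 collections, coeffs (), (1), (1), (2)
    |P|=4: 1 collection, coeffs (1)


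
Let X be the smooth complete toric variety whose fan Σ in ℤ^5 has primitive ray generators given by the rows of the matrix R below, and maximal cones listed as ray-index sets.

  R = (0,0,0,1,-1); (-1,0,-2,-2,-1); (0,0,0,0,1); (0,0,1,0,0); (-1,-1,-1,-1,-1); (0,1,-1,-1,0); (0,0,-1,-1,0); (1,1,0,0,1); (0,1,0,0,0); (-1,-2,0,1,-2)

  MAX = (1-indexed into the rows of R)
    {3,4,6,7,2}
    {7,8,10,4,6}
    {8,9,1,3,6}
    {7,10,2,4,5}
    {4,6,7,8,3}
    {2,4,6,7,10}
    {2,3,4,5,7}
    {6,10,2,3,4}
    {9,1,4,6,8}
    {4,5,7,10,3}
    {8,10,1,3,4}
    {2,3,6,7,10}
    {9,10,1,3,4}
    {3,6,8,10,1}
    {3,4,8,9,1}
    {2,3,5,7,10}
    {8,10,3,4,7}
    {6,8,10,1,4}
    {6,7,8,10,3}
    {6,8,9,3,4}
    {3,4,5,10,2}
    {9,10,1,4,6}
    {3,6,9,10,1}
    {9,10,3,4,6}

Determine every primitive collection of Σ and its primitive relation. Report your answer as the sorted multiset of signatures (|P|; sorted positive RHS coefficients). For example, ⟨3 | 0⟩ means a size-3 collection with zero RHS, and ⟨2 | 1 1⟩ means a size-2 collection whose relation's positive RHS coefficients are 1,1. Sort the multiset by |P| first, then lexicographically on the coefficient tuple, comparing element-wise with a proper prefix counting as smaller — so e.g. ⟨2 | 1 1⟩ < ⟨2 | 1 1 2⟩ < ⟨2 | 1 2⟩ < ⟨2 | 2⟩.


|primitive collections| = 14. Relations:

  P={5,6}:  v_{5} + v_{6} = v_{2}  so sig = ⟨2 | 1⟩
  P={5,8}:  v_{5} + v_{8} = v_{7}  so sig = ⟨2 | 1⟩
  P={7,9}:  v_{7} + v_{9} = v_{6}  so sig = ⟨2 | 1⟩
  P={1,5}:  v_{1} + v_{5} = v_{6} + v_{10}  so sig = ⟨2 | 1 1⟩
  P={2,8}:  v_{2} + v_{8} = v_{6} + v_{7}  so sig = ⟨2 | 1 1⟩
  P={1,7}:  v_{1} + v_{7} = v_{6} + v_{8} + v_{10}  so sig = ⟨2 | 1 1 1⟩
  P={5,9}:  v_{5} + v_{9} = v_{3} + v_{4} + 2·v_{6} + v_{10}  so sig = ⟨2 | 1 1 1 2⟩
  P={2,9}:  v_{2} + v_{9} = v_{3} + v_{4} + 3·v_{6} + v_{10}  so sig = ⟨2 | 1 1 1 3⟩
  P={1,2}:  v_{1} + v_{2} = 2·v_{6} + v_{10}  so sig = ⟨2 | 1 2⟩
  P={8,9,10}:  v_{8} + v_{9} + v_{10} = v_{1}  so sig = ⟨3 | 1⟩
  P={1,3,4,6}:  v_{1} + v_{3} + v_{4} + v_{6} = v_{9}  so sig = ⟨4 | 1⟩
  P={3,4,6,8,10}:  v_{3} + v_{4} + v_{6} + v_{8} + v_{10} = 0  so sig = ⟨5 | 0⟩
  P={3,4,6,7,10}:  v_{3} + v_{4} + v_{6} + v_{7} + v_{10} = v_{5}  so sig = ⟨5 | 1⟩
  P={2,3,4,7,10}:  v_{2} + v_{3} + v_{4} + v_{7} + v_{10} = 2·v_{5}  so sig = ⟨5 | 2⟩

so the primitive-relation signature multiset is
    |P|=2: 9 collections, coeffs (1), (1), (1), (1,1), (1,1), (1,1,1), (1,1,1,2), (1,1,1,3), (1,2)
    |P|=3: 1 collection, coeffs (1)
    |P|=4: 1 collection, coeffs (1)
    |P|=5: 3 collections, coeffs (), (1), (2)


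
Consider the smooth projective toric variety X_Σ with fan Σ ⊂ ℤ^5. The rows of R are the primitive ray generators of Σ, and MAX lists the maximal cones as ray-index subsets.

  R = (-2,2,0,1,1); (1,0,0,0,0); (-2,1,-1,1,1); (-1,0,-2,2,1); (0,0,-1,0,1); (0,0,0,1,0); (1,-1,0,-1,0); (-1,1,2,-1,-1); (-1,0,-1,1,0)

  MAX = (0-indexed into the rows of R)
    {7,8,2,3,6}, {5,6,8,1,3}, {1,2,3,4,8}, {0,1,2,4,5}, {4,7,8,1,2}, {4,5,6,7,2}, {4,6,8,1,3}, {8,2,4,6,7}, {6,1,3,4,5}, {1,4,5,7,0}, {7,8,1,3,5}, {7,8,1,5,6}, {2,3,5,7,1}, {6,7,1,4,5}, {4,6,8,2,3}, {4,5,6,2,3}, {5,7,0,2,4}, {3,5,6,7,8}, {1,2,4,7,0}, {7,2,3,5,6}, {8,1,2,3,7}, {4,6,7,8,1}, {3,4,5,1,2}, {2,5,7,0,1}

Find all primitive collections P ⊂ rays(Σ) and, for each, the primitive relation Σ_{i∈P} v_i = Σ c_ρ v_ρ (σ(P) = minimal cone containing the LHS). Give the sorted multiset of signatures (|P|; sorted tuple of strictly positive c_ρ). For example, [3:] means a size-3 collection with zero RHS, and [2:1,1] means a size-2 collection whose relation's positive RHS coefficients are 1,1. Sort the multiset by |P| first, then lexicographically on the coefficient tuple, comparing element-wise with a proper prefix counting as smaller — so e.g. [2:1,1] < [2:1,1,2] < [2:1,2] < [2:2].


The 9 primitive collections of Σ (r=9, n=5):

  {0,8}:  v_{0} + v_{8} = v_{1} + v_{2} + v_{3} + v_{7}  ⇒ sig = [2:1,1,1,1]
  {0,3}:  v_{0} + v_{3} = v_{1} + 2·v_{2} + v_{5}  ⇒ sig = [2:1,1,2]
  {0,6}:  v_{0} + v_{6} = 2·v_{4} + v_{5} + v_{7}  ⇒ sig = [2:1,1,2]
  {1,2,6}:  v_{1} + v_{2} + v_{6} = v_{4}  ⇒ sig = [3:1]
  {3,4,7}:  v_{3} + v_{4} + v_{7} = v_{2}  ⇒ sig = [3:1]
  {4,5,8}:  v_{4} + v_{5} + v_{8} = v_{3}  ⇒ sig = [3:1]
  {2,5,8}:  v_{2} + v_{5} + v_{8} = 2·v_{3} + v_{7}  ⇒ sig = [3:1,2]
  {1,3,6,7}:  v_{1} + v_{3} + v_{6} + v_{7} = 0  ⇒ sig = [4:]
  {1,2,4,5,7}:  v_{1} + v_{2} + v_{4} + v_{5} + v_{7} = v_{0}  ⇒ sig = [5:1]

Sorted signature multiset PRS(X):
[[2:1,1,1,1], [2:1,1,2], [2:1,1,2], [3:1], [3:1], [3:1], [3:1,2], [4:], [5:1]]


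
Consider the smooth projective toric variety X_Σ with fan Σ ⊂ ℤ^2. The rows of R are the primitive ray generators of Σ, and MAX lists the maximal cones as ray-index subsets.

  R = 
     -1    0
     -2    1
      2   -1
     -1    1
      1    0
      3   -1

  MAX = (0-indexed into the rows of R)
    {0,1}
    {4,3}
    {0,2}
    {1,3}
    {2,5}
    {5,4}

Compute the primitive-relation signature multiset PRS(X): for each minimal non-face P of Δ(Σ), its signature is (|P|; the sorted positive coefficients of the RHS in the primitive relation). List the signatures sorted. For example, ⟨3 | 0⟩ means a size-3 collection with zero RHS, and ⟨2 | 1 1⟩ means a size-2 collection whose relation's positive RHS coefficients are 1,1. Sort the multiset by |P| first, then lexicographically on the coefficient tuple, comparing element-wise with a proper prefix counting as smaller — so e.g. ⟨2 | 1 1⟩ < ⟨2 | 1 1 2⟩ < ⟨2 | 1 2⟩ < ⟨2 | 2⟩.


9 minimal non-faces of Δ(Σ) (on 6 rays):

  P={0,4}:  v_{0} + v_{4} = 0 ; sig = ⟨2 | 0⟩
  P={1,2}:  v_{1} + v_{2} = 0 ; sig = ⟨2 | 0⟩
  P={0,3}:  v_{0} + v_{3} = v_{1} ; sig = ⟨2 | 1⟩
  P={0,5}:  v_{0} + v_{5} = v_{2} ; sig = ⟨2 | 1⟩
  P={1,4}:  v_{1} + v_{4} = v_{3} ; sig = ⟨2 | 1⟩
  P={1,5}:  v_{1} + v_{5} = v_{4} ; sig = ⟨2 | 1⟩
  P={2,3}:  v_{2} + v_{3} = v_{4} ; sig = ⟨2 | 1⟩
  P={2,4}:  v_{2} + v_{4} = v_{5} ; sig = ⟨2 | 1⟩
  P={3,5}:  v_{3} + v_{5} = 2·v_{4} ; sig = ⟨2 | 2⟩

so the primitive-relation signature multiset is
    |P|=2: 9 collections, coeffs (), (), (1), (1), (1), (1), (1), (1), (2)


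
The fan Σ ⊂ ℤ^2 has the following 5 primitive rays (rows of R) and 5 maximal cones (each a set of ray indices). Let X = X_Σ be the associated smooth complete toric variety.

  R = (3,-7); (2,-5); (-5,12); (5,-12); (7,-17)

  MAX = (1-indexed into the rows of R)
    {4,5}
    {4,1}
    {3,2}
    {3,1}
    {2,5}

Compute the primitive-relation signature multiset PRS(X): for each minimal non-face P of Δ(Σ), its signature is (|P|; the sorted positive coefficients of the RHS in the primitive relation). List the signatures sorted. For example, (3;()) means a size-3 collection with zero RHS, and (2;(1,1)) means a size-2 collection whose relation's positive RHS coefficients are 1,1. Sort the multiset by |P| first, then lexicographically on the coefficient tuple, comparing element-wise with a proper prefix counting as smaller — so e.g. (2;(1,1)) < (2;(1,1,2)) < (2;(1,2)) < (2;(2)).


|primitive collections| = 5. Relations:

  P={3,4}:  v_{3} + v_{4} = 0  so sig = (2;())
  P={1,2}:  v_{1} + v_{2} = v_{4}  so sig = (2;(1))
  P={2,4}:  v_{2} + v_{4} = v_{5}  so sig = (2;(1))
  P={3,5}:  v_{3} + v_{5} = v_{2}  so sig = (2;(1))
  P={1,5}:  v_{1} + v_{5} = 2·v_{4}  so sig = (2;(2))

so the primitive-relation signature multiset is
    (2;())
    (2;(1))
    (2;(1))
    (2;(1))
    (2;(2))


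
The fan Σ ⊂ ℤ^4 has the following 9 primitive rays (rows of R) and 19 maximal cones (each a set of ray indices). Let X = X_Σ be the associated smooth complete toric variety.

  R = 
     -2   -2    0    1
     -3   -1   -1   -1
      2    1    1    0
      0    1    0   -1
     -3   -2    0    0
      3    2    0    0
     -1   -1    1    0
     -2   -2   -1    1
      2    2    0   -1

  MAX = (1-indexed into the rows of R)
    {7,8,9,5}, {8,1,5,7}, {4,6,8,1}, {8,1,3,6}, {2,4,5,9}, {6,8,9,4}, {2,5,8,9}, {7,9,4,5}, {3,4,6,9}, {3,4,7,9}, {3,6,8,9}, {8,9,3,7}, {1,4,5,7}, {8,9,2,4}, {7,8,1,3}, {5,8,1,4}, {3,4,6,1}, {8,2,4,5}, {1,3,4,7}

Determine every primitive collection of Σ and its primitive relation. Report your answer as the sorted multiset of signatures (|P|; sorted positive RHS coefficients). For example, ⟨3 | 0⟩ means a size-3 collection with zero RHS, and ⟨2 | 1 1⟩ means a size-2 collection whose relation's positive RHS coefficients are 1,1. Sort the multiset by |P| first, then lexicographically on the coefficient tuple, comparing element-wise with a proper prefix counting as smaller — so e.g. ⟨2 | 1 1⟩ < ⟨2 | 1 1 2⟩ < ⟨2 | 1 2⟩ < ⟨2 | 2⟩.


Minimal non-faces — 11 found among 9 rays, 19 max cones:

  • {1,9}:  v_{1} + v_{9} = 0  ⇒ sig = ⟨2 | 0⟩
  • {5,6}:  v_{5} + v_{6} = 0  ⇒ sig = ⟨2 | 0⟩
  • {3,5}:  v_{3} + v_{5} = v_{7}  ⇒ sig = ⟨2 | 1⟩
  • {6,7}:  v_{6} + v_{7} = v_{3}  ⇒ sig = ⟨2 | 1⟩
  • {2,3}:  v_{2} + v_{3} = v_{5} + v_{9}  ⇒ sig = ⟨2 | 1 1⟩
  • {1,2}:  v_{1} + v_{2} = v_{4} + v_{5} + v_{8}  ⇒ sig = ⟨2 | 1 1 1⟩
  • {2,6}:  v_{2} + v_{6} = v_{4} + v_{8} + v_{9}  ⇒ sig = ⟨2 | 1 1 1⟩
  • {2,7}:  v_{2} + v_{7} = 2·v_{5} + v_{9}  ⇒ sig = ⟨2 | 1 2⟩
  • {3,4,8}:  v_{3} + v_{4} + v_{8} = 0  ⇒ sig = ⟨3 | 0⟩
  • {4,7,8}:  v_{4} + v_{7} + v_{8} = v_{5}  ⇒ sig = ⟨3 | 1⟩
  • {4,5,8,9}:  v_{4} + v_{5} + v_{8} + v_{9} = v_{2}  ⇒ sig = ⟨4 | 1⟩

Signatures (|P|; sorted positive RHS coefficients), sorted:
    ⟨2 | 0⟩
    ⟨2 | 0⟩
    ⟨2 | 1⟩
    ⟨2 | 1⟩
    ⟨2 | 1 1⟩
    ⟨2 | 1 1 1⟩
    ⟨2 | 1 1 1⟩
    ⟨2 | 1 2⟩
    ⟨3 | 0⟩
    ⟨3 | 1⟩
    ⟨4 | 1⟩


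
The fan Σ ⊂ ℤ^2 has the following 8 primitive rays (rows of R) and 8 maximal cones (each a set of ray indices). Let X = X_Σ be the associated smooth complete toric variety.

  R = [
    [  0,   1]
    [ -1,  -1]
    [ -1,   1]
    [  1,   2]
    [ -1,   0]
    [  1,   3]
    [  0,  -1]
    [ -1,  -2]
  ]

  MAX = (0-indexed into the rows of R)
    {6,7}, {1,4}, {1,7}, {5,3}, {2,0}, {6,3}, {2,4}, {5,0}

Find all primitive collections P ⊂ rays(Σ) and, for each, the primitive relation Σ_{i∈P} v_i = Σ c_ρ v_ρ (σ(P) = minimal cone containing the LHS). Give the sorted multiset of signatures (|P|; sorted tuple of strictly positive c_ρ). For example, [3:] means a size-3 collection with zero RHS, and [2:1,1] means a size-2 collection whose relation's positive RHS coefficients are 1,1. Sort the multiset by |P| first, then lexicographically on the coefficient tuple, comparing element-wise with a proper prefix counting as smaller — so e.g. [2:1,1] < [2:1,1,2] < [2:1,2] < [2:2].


Σ has 20 primitive collections:

  P = {0,6}:  v_{0} + v_{6} = 0 — sig = [2:]
  P = {3,7}:  v_{3} + v_{7} = 0 — sig = [2:]
  P = {0,1}:  v_{0} + v_{1} = v_{4} — sig = [2:1]
  P = {0,3}:  v_{0} + v_{3} = v_{5} — sig = [2:1]
  P = {0,4}:  v_{0} + v_{4} = v_{2} — sig = [2:1]
  P = {0,7}:  v_{0} + v_{7} = v_{1} — sig = [2:1]
  P = {1,3}:  v_{1} + v_{3} = v_{0} — sig = [2:1]
  P = {1,6}:  v_{1} + v_{6} = v_{7} — sig = [2:1]
  P = {2,6}:  v_{2} + v_{6} = v_{4} — sig = [2:1]
  P = {4,6}:  v_{4} + v_{6} = v_{1} — sig = [2:1]
  P = {5,6}:  v_{5} + v_{6} = v_{3} — sig = [2:1]
  P = {5,7}:  v_{5} + v_{7} = v_{0} — sig = [2:1]
  P = {2,7}:  v_{2} + v_{7} = v_{1} + v_{4} — sig = [2:1,1]
  P = {1,2}:  v_{1} + v_{2} = 2·v_{4} — sig = [2:2]
  P = {1,5}:  v_{1} + v_{5} = 2·v_{0} — sig = [2:2]
  P = {3,4}:  v_{3} + v_{4} = 2·v_{0} — sig = [2:2]
  P = {4,7}:  v_{4} + v_{7} = 2·v_{1} — sig = [2:2]
  P = {2,3}:  v_{2} + v_{3} = 3·v_{0} — sig = [2:3]
  P = {4,5}:  v_{4} + v_{5} = 3·v_{0} — sig = [2:3]
  P = {2,5}:  v_{2} + v_{5} = 4·v_{0} — sig = [2:4]

Hence PRS(X_Σ) =
[[2:], [2:], [2:1], [2:1], [2:1], [2:1], [2:1], [2:1], [2:1], [2:1], [2:1], [2:1], [2:1,1], [2:2], [2:2], [2:2], [2:2], [2:3], [2:3], [2:4]]


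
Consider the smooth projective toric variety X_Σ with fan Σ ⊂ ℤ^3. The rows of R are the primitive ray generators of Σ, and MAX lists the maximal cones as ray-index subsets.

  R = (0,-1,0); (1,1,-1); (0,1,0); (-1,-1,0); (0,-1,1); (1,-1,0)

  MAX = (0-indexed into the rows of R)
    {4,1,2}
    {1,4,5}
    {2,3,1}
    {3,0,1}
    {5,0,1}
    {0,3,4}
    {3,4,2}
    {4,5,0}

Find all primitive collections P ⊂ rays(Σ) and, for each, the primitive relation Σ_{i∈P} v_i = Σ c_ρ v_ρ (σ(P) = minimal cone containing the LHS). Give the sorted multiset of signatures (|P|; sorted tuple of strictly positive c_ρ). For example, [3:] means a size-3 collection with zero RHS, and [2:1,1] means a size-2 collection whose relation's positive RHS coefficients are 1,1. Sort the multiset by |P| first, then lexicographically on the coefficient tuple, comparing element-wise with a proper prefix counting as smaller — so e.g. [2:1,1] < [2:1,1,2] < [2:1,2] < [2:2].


Primitive collections (5):

  P={0,2}:  v_{0} + v_{2} = 0  ⟹  sig = [2:]
  P={2,5}:  v_{2} + v_{5} = v_{1} + v_{4}  ⟹  sig = [2:1,1]
  P={3,5}:  v_{3} + v_{5} = 2·v_{0}  ⟹  sig = [2:2]
  P={0,1,4}:  v_{0} + v_{1} + v_{4} = v_{5}  ⟹  sig = [3:1]
  P={1,3,4}:  v_{1} + v_{3} + v_{4} = v_{0}  ⟹  sig = [3:1]

so the primitive-relation signature multiset is
[[2:], [2:1,1], [2:2], [3:1], [3:1]]


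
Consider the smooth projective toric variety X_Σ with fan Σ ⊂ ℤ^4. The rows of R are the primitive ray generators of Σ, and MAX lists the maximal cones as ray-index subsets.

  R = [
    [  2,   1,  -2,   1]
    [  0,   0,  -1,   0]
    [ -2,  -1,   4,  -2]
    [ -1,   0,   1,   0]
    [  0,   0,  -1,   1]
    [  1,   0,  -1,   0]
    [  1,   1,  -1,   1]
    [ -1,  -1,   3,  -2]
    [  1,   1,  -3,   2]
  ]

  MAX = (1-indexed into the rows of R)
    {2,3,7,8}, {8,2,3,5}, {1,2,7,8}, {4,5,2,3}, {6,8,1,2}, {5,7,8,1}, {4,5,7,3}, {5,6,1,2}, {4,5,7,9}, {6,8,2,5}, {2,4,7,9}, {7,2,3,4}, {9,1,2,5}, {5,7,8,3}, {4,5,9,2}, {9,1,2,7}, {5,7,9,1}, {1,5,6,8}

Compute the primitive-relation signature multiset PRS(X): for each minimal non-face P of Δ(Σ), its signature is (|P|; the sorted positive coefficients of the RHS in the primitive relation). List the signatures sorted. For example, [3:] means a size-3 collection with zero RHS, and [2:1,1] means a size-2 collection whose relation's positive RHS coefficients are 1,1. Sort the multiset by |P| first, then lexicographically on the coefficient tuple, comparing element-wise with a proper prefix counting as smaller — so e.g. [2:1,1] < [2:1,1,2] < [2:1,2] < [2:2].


Minimal non-faces — 11 found among 9 rays, 18 max cones:

  P={4,6}:  v_{4} + v_{6} = 0  →  sig = [2:]
  P={8,9}:  v_{8} + v_{9} = 0  →  sig = [2:]
  P={1,4}:  v_{1} + v_{4} = v_{7}  →  sig = [2:1]
  P={3,6}:  v_{3} + v_{6} = v_{8}  →  sig = [2:1]
  P={3,9}:  v_{3} + v_{9} = v_{4}  →  sig = [2:1]
  P={4,8}:  v_{4} + v_{8} = v_{3}  →  sig = [2:1]
  P={6,7}:  v_{6} + v_{7} = v_{1}  →  sig = [2:1]
  P={1,3}:  v_{1} + v_{3} = v_{7} + v_{8}  →  sig = [2:1,1]
  P={6,9}:  v_{6} + v_{9} = v_{1} + v_{2} + v_{5}  →  sig = [2:1,1,1]
  P={2,5,7}:  v_{2} + v_{5} + v_{7} = v_{9}  →  sig = [3:1]
  P={1,2,5,8}:  v_{1} + v_{2} + v_{5} + v_{8} = v_{6}  →  sig = [4:1]

Signatures (|P|; sorted positive RHS coefficients), sorted:
    |P|=2: 9 collections, coeffs (), (), (1), (1), (1), (1), (1), (1,1), (1,1,1)
    |P|=3: 1 collection, coeffs (1)
    |P|=4: 1 collection, coeffs (1)


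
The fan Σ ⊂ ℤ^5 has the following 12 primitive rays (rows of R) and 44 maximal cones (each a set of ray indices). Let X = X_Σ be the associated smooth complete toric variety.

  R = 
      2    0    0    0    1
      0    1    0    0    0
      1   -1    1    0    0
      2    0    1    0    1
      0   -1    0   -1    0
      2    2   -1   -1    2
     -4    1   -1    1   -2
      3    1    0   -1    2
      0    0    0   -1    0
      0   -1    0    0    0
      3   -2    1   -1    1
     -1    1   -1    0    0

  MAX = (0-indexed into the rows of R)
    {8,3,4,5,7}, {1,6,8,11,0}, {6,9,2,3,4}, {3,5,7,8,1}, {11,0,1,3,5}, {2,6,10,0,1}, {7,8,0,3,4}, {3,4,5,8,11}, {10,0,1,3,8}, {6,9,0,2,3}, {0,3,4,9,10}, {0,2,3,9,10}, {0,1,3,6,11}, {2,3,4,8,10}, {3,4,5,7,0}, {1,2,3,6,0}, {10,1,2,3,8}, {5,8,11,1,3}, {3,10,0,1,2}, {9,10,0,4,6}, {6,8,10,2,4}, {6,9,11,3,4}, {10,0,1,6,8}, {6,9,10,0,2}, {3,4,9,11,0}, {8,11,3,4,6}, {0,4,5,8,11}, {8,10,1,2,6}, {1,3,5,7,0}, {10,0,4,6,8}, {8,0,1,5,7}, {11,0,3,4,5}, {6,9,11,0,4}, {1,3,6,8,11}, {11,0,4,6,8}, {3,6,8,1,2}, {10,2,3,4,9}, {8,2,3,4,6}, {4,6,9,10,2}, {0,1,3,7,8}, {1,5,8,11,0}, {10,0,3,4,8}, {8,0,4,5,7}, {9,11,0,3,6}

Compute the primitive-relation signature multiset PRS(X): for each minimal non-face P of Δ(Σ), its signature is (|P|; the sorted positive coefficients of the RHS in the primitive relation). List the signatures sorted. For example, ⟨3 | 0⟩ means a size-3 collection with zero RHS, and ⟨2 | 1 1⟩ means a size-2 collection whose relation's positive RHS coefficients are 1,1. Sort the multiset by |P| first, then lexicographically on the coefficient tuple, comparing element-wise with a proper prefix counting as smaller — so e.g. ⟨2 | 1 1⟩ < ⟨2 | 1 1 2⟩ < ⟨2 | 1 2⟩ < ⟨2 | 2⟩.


The 21 primitive collections of Σ (r=12, n=5):

  P = {1,9}:  v_{1} + v_{9} = 0  ⇒ sig = ⟨2 | 0⟩
  P = {2,11}:  v_{2} + v_{11} = 0  ⇒ sig = ⟨2 | 0⟩
  P = {1,4}:  v_{1} + v_{4} = v_{8}  ⇒ sig = ⟨2 | 1⟩
  P = {2,5}:  v_{2} + v_{5} = v_{7}  ⇒ sig = ⟨2 | 1⟩
  P = {7,11}:  v_{7} + v_{11} = v_{5}  ⇒ sig = ⟨2 | 1⟩
  P = {8,9}:  v_{8} + v_{9} = v_{4}  ⇒ sig = ⟨2 | 1⟩
  P = {6,7}:  v_{6} + v_{7} = v_{1} + v_{11}  ⇒ sig = ⟨2 | 1 1⟩
  P = {10,11}:  v_{10} + v_{11} = v_{0} + v_{4}  ⇒ sig = ⟨2 | 1 1⟩
  P = {2,7}:  v_{2} + v_{7} = v_{0} + v_{3} + v_{8}  ⇒ sig = ⟨2 | 1 1 1⟩
  P = {5,10}:  v_{5} + v_{10} = v_{0} + v_{4} + v_{7}  ⇒ sig = ⟨2 | 1 1 1⟩
  P = {7,9}:  v_{7} + v_{9} = v_{0} + v_{3} + v_{4} + v_{11}  ⇒ sig = ⟨2 | 1 1 1 1⟩
  P = {5,9}:  v_{5} + v_{9} = v_{0} + v_{3} + v_{4} + 2·v_{11}  ⇒ sig = ⟨2 | 1 1 1 2⟩
  P = {7,10}:  v_{7} + v_{10} = 2·v_{0} + v_{3} + v_{4} + v_{8}  ⇒ sig = ⟨2 | 1 1 1 2⟩
  P = {5,6}:  v_{5} + v_{6} = v_{1} + 2·v_{11}  ⇒ sig = ⟨2 | 1 2⟩
  P = {0,2,4}:  v_{0} + v_{2} + v_{4} = v_{10}  ⇒ sig = ⟨3 | 1⟩
  P = {3,6,10}:  v_{3} + v_{6} + v_{10} = v_{2}  ⇒ sig = ⟨3 | 1⟩
  P = {0,2,8}:  v_{0} + v_{2} + v_{8} = v_{1} + v_{10}  ⇒ sig = ⟨3 | 1 1⟩
  P = {0,3,4,6}:  v_{0} + v_{3} + v_{4} + v_{6} = 0  ⇒ sig = ⟨4 | 0⟩
  P = {0,3,6,8}:  v_{0} + v_{3} + v_{6} + v_{8} = v_{1}  ⇒ sig = ⟨4 | 1⟩
  P = {0,3,8,11}:  v_{0} + v_{3} + v_{8} + v_{11} = v_{7}  ⇒ sig = ⟨4 | 1⟩
  P = {0,3,5,8}:  v_{0} + v_{3} + v_{5} + v_{8} = 2·v_{7}  ⇒ sig = ⟨4 | 2⟩

Hence PRS(X_Σ) =
{ ⟨2 | 0⟩ ×2,  ⟨2 | 1⟩ ×4,  ⟨2 | 1 1⟩ ×2,  ⟨2 | 1 1 1⟩ ×2,  ⟨2 | 1 1 1 1⟩,  ⟨2 | 1 1 1 2⟩ ×2,  ⟨2 | 1 2⟩,  ⟨3 | 1⟩ ×2,  ⟨3 | 1 1⟩,  ⟨4 | 0⟩,  ⟨4 | 1⟩ ×2,  ⟨4 | 2⟩ }


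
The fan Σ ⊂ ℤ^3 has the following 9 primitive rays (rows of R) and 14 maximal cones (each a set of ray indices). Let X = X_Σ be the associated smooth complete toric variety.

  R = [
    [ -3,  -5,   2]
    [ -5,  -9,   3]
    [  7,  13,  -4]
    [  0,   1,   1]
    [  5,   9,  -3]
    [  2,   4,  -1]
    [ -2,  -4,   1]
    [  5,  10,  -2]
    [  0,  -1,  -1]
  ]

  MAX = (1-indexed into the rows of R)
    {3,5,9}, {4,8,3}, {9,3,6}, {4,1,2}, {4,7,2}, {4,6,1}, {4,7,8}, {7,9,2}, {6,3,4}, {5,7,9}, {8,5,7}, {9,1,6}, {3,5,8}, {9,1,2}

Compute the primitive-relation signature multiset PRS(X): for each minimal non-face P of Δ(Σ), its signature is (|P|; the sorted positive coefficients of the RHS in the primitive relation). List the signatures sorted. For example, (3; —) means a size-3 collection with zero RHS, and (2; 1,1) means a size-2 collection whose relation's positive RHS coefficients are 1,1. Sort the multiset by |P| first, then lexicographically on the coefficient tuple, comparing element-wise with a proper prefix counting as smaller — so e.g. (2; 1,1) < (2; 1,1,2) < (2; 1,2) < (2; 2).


Σ has 15 primitive collections:

  • {2,5}:  v_{2} + v_{5} = 0 ; sig = (2; —)
  • {4,9}:  v_{4} + v_{9} = 0 ; sig = (2; —)
  • {6,7}:  v_{6} + v_{7} = 0 ; sig = (2; —)
  • {1,5}:  v_{1} + v_{5} = v_{6} ; sig = (2; 1)
  • {1,7}:  v_{1} + v_{7} = v_{2} ; sig = (2; 1)
  • {2,3}:  v_{2} + v_{3} = v_{6} ; sig = (2; 1)
  • {2,6}:  v_{2} + v_{6} = v_{1} ; sig = (2; 1)
  • {2,8}:  v_{2} + v_{8} = v_{4} ; sig = (2; 1)
  • {3,7}:  v_{3} + v_{7} = v_{5} ; sig = (2; 1)
  • {4,5}:  v_{4} + v_{5} = v_{8} ; sig = (2; 1)
  • {5,6}:  v_{5} + v_{6} = v_{3} ; sig = (2; 1)
  • {8,9}:  v_{8} + v_{9} = v_{5} ; sig = (2; 1)
  • {1,8}:  v_{1} + v_{8} = v_{4} + v_{6} ; sig = (2; 1,1)
  • {6,8}:  v_{6} + v_{8} = v_{3} + v_{4} ; sig = (2; 1,1)
  • {1,3}:  v_{1} + v_{3} = 2·v_{6} ; sig = (2; 2)

Hence PRS(X_Σ) =
    (2; —)
    (2; —)
    (2; —)
    (2; 1)
    (2; 1)
    (2; 1)
    (2; 1)
    (2; 1)
    (2; 1)
    (2; 1)
    (2; 1)
    (2; 1)
    (2; 1,1)
    (2; 1,1)
    (2; 2)


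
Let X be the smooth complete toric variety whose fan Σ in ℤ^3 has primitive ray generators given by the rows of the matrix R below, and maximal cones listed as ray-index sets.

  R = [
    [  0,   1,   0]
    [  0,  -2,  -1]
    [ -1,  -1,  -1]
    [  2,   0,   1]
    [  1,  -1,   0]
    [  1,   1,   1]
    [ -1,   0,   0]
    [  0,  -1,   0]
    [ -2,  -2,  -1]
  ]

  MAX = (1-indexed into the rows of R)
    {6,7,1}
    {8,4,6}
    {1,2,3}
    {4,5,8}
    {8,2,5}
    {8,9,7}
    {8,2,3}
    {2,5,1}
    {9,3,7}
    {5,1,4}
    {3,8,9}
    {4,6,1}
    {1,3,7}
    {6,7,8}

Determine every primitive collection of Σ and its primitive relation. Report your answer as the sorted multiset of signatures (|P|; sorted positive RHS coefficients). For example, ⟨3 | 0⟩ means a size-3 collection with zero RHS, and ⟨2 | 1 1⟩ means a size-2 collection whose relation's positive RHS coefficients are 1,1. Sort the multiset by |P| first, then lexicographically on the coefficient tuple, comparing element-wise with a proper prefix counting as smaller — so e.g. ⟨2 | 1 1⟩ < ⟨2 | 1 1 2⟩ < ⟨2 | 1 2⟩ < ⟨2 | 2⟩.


16 collections generate NE(X_Σ); each relation:

  {1,8}:  v_{1} + v_{8} = 0  so sig = ⟨2 | 0⟩
  {3,6}:  v_{3} + v_{6} = 0  so sig = ⟨2 | 0⟩
  {2,6}:  v_{2} + v_{6} = v_{5}  so sig = ⟨2 | 1⟩
  {3,4}:  v_{3} + v_{4} = v_{5}  so sig = ⟨2 | 1⟩
  {3,5}:  v_{3} + v_{5} = v_{2}  so sig = ⟨2 | 1⟩
  {5,6}:  v_{5} + v_{6} = v_{4}  so sig = ⟨2 | 1⟩
  {5,7}:  v_{5} + v_{7} = v_{8}  so sig = ⟨2 | 1⟩
  {1,9}:  v_{1} + v_{9} = v_{3} + v_{7}  so sig = ⟨2 | 1 1⟩
  {2,7}:  v_{2} + v_{7} = v_{3} + v_{8}  so sig = ⟨2 | 1 1⟩
  {4,7}:  v_{4} + v_{7} = v_{6} + v_{8}  so sig = ⟨2 | 1 1⟩
  {6,9}:  v_{6} + v_{9} = v_{7} + v_{8}  so sig = ⟨2 | 1 1⟩
  {5,9}:  v_{5} + v_{9} = v_{3} + 2·v_{8}  so sig = ⟨2 | 1 2⟩
  {2,4}:  v_{2} + v_{4} = 2·v_{5}  so sig = ⟨2 | 2⟩
  {4,9}:  v_{4} + v_{9} = 2·v_{8}  so sig = ⟨2 | 2⟩
  {2,9}:  v_{2} + v_{9} = 2·v_{3} + 2·v_{8}  so sig = ⟨2 | 2 2⟩
  {3,7,8}:  v_{3} + v_{7} + v_{8} = v_{9}  so sig = ⟨3 | 1⟩

Sorted signature multiset PRS(X):
    |P|=2: 15 collections, coeffs (), (), (1), (1), (1), (1), (1), (1,1), (1,1), (1,1), (1,1), (1,2), (2), (2), (2,2)
    |P|=3: 1 collection, coeffs (1)


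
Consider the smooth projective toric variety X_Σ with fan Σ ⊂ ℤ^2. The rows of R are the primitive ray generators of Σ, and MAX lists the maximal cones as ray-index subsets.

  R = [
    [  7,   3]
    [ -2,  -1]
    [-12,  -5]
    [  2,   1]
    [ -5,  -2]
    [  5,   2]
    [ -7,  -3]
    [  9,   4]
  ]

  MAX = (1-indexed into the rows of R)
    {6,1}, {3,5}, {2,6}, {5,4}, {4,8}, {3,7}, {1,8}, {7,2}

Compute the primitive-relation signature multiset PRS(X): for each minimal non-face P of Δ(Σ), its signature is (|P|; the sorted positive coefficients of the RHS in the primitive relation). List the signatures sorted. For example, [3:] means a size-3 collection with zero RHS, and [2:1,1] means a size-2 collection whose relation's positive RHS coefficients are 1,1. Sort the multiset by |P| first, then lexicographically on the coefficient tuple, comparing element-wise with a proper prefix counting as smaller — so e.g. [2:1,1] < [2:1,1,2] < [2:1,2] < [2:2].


Δ(Σ) — 8 vertices, 20 min non-faces:

  P = {1,7}:  v_{1} + v_{7} = 0 ; sig = [2:]
  P = {2,4}:  v_{2} + v_{4} = 0 ; sig = [2:]
  P = {5,6}:  v_{5} + v_{6} = 0 ; sig = [2:]
  P = {1,2}:  v_{1} + v_{2} = v_{6} ; sig = [2:1]
  P = {1,3}:  v_{1} + v_{3} = v_{5} ; sig = [2:1]
  P = {1,4}:  v_{1} + v_{4} = v_{8} ; sig = [2:1]
  P = {1,5}:  v_{1} + v_{5} = v_{4} ; sig = [2:1]
  P = {2,5}:  v_{2} + v_{5} = v_{7} ; sig = [2:1]
  P = {2,8}:  v_{2} + v_{8} = v_{1} ; sig = [2:1]
  P = {3,6}:  v_{3} + v_{6} = v_{7} ; sig = [2:1]
  P = {4,6}:  v_{4} + v_{6} = v_{1} ; sig = [2:1]
  P = {4,7}:  v_{4} + v_{7} = v_{5} ; sig = [2:1]
  P = {5,7}:  v_{5} + v_{7} = v_{3} ; sig = [2:1]
  P = {6,7}:  v_{6} + v_{7} = v_{2} ; sig = [2:1]
  P = {7,8}:  v_{7} + v_{8} = v_{4} ; sig = [2:1]
  P = {3,8}:  v_{3} + v_{8} = v_{4} + v_{5} ; sig = [2:1,1]
  P = {2,3}:  v_{2} + v_{3} = 2·v_{7} ; sig = [2:2]
  P = {3,4}:  v_{3} + v_{4} = 2·v_{5} ; sig = [2:2]
  P = {5,8}:  v_{5} + v_{8} = 2·v_{4} ; sig = [2:2]
  P = {6,8}:  v_{6} + v_{8} = 2·v_{1} ; sig = [2:2]

Sorted signature multiset PRS(X):
    [2:]
    [2:]
    [2:]
    [2:1]
    [2:1]
    [2:1]
    [2:1]
    [2:1]
    [2:1]
    [2:1]
    [2:1]
    [2:1]
    [2:1]
    [2:1]
    [2:1]
    [2:1,1]
    [2:2]
    [2:2]
    [2:2]
    [2:2]
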